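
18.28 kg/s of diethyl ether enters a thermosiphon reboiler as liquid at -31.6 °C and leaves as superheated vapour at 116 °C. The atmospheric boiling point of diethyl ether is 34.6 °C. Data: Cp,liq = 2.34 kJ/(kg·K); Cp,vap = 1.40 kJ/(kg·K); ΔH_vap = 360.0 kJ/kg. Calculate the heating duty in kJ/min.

Q = 690000 kJ/min

liquid -31.6→34.6 °C: 154.91 kJ/kg
vaporisation at 34.6 °C: 360 kJ/kg
vapour 34.6→116 °C: 113.96 kJ/kg
Δh = 154.91 + 360 + 113.96 = 628.87 kJ/kg
Q = ṁ·Δh = 18.28 kg/s × 628.87 kJ/kg = 11496 kJ/s
|Q| = 11496 kW = 689740 kJ/min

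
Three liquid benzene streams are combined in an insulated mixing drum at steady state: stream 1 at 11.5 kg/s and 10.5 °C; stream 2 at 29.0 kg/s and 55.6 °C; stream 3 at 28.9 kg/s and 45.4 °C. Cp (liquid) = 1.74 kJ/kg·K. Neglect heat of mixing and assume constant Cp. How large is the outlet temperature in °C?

T_out = 43.9 °C

Adiabatic, steady state ⇒ Σ ṁᵢCp,ᵢ(T_out − Tᵢ) = 0
Σ ṁᵢCp,ᵢTᵢ = 11.5×1.74×10.5 + 29.0×1.74×55.6 + 28.9×1.74×45.4 = 5298.7
Σ ṁᵢCp,ᵢ = 11.5×1.74 + 29.0×1.74 + 28.9×1.74 = 120.76
T_out = 5298.7 / 120.76 = 43.879 °C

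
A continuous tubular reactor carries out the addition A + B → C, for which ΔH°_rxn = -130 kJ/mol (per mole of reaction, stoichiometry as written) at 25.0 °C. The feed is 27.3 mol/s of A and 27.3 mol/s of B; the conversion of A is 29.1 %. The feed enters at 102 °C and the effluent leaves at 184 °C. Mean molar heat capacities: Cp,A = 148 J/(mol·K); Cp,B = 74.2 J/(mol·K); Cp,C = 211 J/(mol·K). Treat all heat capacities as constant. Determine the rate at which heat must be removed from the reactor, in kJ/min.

Q_out = 33000 kJ/min

Extent of reaction ξ = 0.291 × 27.3 = 7.9443 mol/s
Reaction term: ξ·ΔH°_rxn = 7.9443 × -130 = -1032.8 kJ/s
Sensible, feed 102→25 °C: -467.09 kJ/s
Outlet flows (mol/s): A 19.356, B 19.356, C 7.9443
Sensible, products 25→184 °C: 950.36 kJ/s
Q = ΔH = -549.49 kJ/s = -549.49 kW
Heat removed = 32969 kJ/min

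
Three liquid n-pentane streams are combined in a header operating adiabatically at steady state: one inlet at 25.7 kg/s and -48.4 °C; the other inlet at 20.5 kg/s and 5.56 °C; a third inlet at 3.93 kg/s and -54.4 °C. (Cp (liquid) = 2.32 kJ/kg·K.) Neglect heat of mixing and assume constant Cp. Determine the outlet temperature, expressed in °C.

No heat crosses the boundary, so H_out = H_in.
T_out = Σ ṁᵢCp,ᵢTᵢ / Σ ṁᵢCp,ᵢ
      = -3117.4 / 116.3 = -26.804 °C

T_out = -26.8 °C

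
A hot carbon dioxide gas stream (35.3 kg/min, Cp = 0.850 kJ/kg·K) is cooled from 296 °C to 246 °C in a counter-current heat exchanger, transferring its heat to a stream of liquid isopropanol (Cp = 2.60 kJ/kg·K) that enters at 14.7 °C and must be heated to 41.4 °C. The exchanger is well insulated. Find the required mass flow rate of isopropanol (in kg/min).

Heat released by hot stream: Q = 35.3 × 0.850 × (296 − 246) = 1500.2 kJ/min
Energy balance on cold side (adiabatic exchanger): Q = ṁ_c·Cp_c·(T_c,out − T_c,in)
ṁ_c = 1500.2 / [2.60 × (41.4 − 14.7)] = 21.611 kg/min

ṁ_c = 21.6 kg/min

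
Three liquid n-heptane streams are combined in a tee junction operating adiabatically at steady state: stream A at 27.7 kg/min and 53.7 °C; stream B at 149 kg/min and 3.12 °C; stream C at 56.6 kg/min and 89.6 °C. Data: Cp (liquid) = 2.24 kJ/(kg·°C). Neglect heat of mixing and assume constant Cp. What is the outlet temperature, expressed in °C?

No heat crosses the boundary, so H_out = H_in.
T_out = Σ ṁᵢCp,ᵢTᵢ / Σ ṁᵢCp,ᵢ
      = 15733 / 522.59 = 30.106 °C

T_out = 30.1 °C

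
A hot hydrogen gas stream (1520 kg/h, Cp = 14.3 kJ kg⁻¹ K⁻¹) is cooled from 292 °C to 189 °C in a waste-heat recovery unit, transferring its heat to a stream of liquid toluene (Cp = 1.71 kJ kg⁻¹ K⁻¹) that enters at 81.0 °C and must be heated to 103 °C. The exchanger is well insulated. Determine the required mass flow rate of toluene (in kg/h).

Heat released by hot stream: Q = 1520 × 14.3 × (292 − 189) = 2.2388e+06 kJ/h
Energy balance on cold side (adiabatic exchanger): Q = ṁ_c·Cp_c·(T_c,out − T_c,in)
ṁ_c = 2.2388e+06 / [1.71 × (103 − 81.0)] = 59511 kg/h

ṁ_c = 59500 kg/h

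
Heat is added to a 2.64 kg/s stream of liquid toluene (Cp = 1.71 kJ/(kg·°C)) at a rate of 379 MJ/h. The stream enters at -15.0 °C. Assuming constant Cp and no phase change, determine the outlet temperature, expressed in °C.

T_out = 8.32 °C

Q = 379 MJ/h = 105.28 kJ/s
ΔT = Q/(ṁ·Cp) = 105.28/(2.64×1.71) = 23.32 K
T_out = -15.0 + 23.32 = 8.3204 °C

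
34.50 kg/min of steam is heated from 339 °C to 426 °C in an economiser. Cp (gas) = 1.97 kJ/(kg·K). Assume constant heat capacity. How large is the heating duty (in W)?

Q = ṁ·Cp·ΔT = 34.50 × 1.97 × (426 − 339) = 5913 kJ/min
Converting: 5913 / 60 s = 98.549 kW
Heating duty = 98549 W

Q = 98500 W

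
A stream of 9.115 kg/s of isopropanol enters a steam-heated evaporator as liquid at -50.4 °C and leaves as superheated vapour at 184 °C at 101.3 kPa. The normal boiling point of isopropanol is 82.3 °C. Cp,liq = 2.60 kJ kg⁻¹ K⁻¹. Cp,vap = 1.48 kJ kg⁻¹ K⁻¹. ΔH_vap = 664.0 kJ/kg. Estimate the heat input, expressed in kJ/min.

Q = 634000 kJ/min

liquid -50.4→82.3 °C: 345.02 kJ/kg
vaporisation at 82.3 °C: 664 kJ/kg
vapour 82.3→184 °C: 150.52 kJ/kg
Δh = 345.02 + 664 + 150.52 = 1159.5 kJ/kg
Q = ṁ·Δh = 9.115 kg/s × 1159.5 kJ/kg = 10569 kJ/s
|Q| = 10569 kW = 634150 kJ/min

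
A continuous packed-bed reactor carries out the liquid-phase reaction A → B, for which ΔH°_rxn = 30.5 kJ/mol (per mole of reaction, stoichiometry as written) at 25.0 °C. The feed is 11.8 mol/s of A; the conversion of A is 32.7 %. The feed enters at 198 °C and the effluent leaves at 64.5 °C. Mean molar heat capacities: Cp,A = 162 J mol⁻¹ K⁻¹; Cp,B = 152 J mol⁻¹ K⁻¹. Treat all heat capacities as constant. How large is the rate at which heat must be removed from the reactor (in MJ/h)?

Q_out = 501 MJ/h

Extent of reaction ξ = 0.327 × 11.8 = 3.8586 mol/s
Reaction term: ξ·ΔH°_rxn = 3.8586 × 30.5 = 117.69 kJ/s
Sensible, feed 198→25 °C: -330.71 kJ/s
Outlet flows (mol/s): A 7.9414, B 3.8586
Sensible, products 25→64.5 °C: 73.984 kJ/s
Q = ΔH = -139.04 kJ/s = -139.04 kW
Heat removed = 500.53 MJ/h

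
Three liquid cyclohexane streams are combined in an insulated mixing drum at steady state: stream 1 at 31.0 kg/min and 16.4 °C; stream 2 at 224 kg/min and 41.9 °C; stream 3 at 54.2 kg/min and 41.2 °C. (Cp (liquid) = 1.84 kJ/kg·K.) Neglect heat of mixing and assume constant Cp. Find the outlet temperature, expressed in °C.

T_out = 39.2 °C

Energy balance with Q = 0: Σ ṁᵢCp,ᵢ(T_out − Tᵢ) = 0
Σ ṁᵢCp,ᵢTᵢ = 31.0×1.84×16.4 + 224×1.84×41.9 + 54.2×1.84×41.2 = 22314
Σ ṁᵢCp,ᵢ = 31.0×1.84 + 224×1.84 + 54.2×1.84 = 568.93
T_out = 22314 / 568.93 = 39.221 °C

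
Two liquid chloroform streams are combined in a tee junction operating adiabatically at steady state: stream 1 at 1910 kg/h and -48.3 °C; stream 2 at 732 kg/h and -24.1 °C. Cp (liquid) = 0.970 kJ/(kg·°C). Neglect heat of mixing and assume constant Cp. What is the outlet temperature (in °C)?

T_out = -41.6 °C

Adiabatic, steady state ⇒ Σ ṁᵢCp,ᵢ(T_out − Tᵢ) = 0
T_out = Σ ṁᵢCp,ᵢTᵢ / Σ ṁᵢCp,ᵢ
      = -106600 / 2562.7 = -41.595 °C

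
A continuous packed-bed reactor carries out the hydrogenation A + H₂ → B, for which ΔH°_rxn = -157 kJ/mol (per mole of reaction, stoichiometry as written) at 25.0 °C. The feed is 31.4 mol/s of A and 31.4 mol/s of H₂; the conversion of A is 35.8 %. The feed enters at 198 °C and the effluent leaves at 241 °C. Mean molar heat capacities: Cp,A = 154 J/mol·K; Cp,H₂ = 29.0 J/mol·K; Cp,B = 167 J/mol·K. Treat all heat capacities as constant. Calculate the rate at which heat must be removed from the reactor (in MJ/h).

Q_out = 5600 MJ/h

Extent of reaction ξ = 0.358 × 31.4 = 11.241 mol/s
Reaction term: ξ·ΔH°_rxn = 11.241 × -157 = -1764.9 kJ/s
Sensible, feed 198→25 °C: -994.09 kJ/s
Outlet flows (mol/s): A 20.159, H₂ 20.159, B 11.241
Sensible, products 25→241 °C: 1202.3 kJ/s
Q = ΔH = -1556.6 kJ/s = -1556.6 kW
Heat removed = 5603.9 MJ/h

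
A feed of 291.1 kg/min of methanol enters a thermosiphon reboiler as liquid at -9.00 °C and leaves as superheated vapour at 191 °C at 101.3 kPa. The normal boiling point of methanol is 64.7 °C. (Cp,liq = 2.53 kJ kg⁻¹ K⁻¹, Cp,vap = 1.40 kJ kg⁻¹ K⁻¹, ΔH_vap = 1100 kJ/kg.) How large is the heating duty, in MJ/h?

Q = 25600 MJ/h

liquid -9.00→64.7 °C: 186.46 kJ/kg
vaporisation at 64.7 °C: 1100 kJ/kg
vapour 64.7→191 °C: 176.82 kJ/kg
Δh = 186.46 + 1100 + 176.82 = 1463.3 kJ/kg
Q = ṁ·Δh = 291.1 kg/min × 1463.3 kJ/kg = 425960 kJ/min
|Q| = 7099.4 kW = 25558 MJ/h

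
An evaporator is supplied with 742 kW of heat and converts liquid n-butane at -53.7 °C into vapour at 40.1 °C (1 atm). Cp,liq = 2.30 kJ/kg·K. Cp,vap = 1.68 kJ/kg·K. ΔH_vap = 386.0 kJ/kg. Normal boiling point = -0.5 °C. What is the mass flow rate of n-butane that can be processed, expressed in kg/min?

ṁ = 77.2 kg/min

Δh = 2.30×(-0.5−-53.7) + 386.0 + 1.68×(40.1−-0.5) = 576.57 kJ/kg
Q = 742 kW = 742 kJ/s = 44520 kJ/min
ṁ = Q/Δh = 44520 / 576.57 = 77.216 kg/min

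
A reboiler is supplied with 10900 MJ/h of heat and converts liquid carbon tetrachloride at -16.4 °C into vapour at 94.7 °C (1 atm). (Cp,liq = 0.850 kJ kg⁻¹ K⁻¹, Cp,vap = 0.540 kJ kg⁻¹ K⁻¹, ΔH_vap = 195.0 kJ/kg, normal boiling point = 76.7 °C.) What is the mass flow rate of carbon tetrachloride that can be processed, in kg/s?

Δh = 0.850×(76.7−-16.4) + 195.0 + 0.540×(94.7−76.7) = 283.86 kJ/kg
Q = 10900 MJ/h = 3027.8 kJ/s = 3027.8 kJ/s
ṁ = Q/Δh = 3027.8 / 283.86 = 10.667 kg/s

ṁ = 10.7 kg/s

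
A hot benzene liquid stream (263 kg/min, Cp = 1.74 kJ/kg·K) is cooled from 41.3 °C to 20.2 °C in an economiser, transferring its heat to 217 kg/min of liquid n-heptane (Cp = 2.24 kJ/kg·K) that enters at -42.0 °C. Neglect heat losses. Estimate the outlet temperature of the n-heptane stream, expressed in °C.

Heat released by hot stream: Q = 263 × 1.74 × (41.3 − 20.2) = 9655.8 kJ/min
Energy balance on cold side (adiabatic exchanger): Q = ṁ_c·Cp_c·(T_c,out − T_c,in)
T_c,out = -42.0 + 9655.8/(217 × 2.24) = -22.135 °C

T_c,out = -22.1 °C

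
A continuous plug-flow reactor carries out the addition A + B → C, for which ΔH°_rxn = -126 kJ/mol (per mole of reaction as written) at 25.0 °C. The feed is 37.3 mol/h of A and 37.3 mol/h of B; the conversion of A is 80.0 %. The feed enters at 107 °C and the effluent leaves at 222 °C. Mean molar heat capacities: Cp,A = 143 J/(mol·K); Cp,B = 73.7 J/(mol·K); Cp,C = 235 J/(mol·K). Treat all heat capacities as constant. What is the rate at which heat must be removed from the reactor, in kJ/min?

Extent of reaction ξ = 0.800 × 37.3 = 29.84 mol/h
Reaction term: ξ·ΔH°_rxn = 29.84 × -126 = -3759.8 kJ/h
Sensible, feed 107→25 °C: -662.8 kJ/h
Outlet flows (mol/h): A 7.46, B 7.46, C 29.84
Sensible, products 25→222 °C: 1699.9 kJ/h
Q = ΔH = -2722.7 kJ/h = -0.75631 kW
Heat removed = 45.379 kJ/min

Q_out = 45.4 kJ/min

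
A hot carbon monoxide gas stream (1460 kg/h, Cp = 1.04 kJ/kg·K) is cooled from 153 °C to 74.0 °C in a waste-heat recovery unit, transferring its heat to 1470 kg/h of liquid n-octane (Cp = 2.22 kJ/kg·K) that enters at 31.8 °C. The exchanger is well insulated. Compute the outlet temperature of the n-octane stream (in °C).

T_c,out = 68.6 °C

Heat released by hot stream: Q = 1460 × 1.04 × (153 − 74.0) = 119950 kJ/h
Energy balance on cold side (adiabatic exchanger): Q = ṁ_c·Cp_c·(T_c,out − T_c,in)
T_c,out = 31.8 + 119950/(1470 × 2.22) = 68.557 °C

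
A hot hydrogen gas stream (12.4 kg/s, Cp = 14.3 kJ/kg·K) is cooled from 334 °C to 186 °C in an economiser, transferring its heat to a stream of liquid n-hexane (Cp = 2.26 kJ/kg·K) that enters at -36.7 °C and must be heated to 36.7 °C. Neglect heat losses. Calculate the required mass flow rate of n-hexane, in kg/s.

ṁ_c = 158 kg/s

Heat released by hot stream: Q = 12.4 × 14.3 × (334 − 186) = 26243 kJ/s
Energy balance on cold side (adiabatic exchanger): Q = ṁ_c·Cp_c·(T_c,out − T_c,in)
ṁ_c = 26243 / [2.26 × (36.7 − -36.7)] = 158.2 kg/s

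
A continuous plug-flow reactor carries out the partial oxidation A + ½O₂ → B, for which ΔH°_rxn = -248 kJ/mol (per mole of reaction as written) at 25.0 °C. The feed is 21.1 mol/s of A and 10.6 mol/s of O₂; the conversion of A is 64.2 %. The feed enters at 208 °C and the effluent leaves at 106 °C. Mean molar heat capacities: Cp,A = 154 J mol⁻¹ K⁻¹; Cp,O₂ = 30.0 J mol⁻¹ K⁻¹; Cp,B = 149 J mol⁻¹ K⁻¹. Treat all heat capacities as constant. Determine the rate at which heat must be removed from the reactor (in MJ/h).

Q_out = 13500 MJ/h

Extent of reaction ξ = 0.642 × 21.1 = 13.546 mol/s
Reaction term: ξ·ΔH°_rxn = 13.546 × -248 = -3359.5 kJ/s
Sensible, feed 208→25 °C: -652.83 kJ/s
Outlet flows (mol/s): A 7.5538, O₂ 3.8269, B 13.546
Sensible, products 25→106 °C: 267.01 kJ/s
Q = ΔH = -3745.3 kJ/s = -3745.3 kW
Heat removed = 13483 MJ/h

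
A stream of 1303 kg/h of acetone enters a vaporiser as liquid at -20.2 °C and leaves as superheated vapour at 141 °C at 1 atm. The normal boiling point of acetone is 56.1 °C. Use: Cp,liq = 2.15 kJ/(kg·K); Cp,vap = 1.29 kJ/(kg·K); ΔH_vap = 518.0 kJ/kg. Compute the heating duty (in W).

Q = 287000 W

liquid -20.2→56.1 °C: 164.04 kJ/kg
vaporisation at 56.1 °C: 518 kJ/kg
vapour 56.1→141 °C: 109.52 kJ/kg
Δh = 164.04 + 518 + 109.52 = 791.57 kJ/kg
Q = ṁ·Δh = 1303 kg/h × 791.57 kJ/kg = 1.0314e+06 kJ/h
|Q| = 286.5 kW = 286500 W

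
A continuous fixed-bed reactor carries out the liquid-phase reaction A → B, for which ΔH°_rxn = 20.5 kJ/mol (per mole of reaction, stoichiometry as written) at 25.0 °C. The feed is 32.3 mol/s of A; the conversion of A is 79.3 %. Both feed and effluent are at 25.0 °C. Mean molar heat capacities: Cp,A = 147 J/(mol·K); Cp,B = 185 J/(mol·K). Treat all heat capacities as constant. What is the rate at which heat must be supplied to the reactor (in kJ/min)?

Extent of reaction ξ = 0.793 × 32.3 = 25.614 mol/s
Reaction term: ξ·ΔH°_rxn = 25.614 × 20.5 = 525.08 kJ/s
Q = ΔH = 525.08 kJ/s = 525.08 kW
Heat supplied = 31505 kJ/min

Q_in = 31500 kJ/min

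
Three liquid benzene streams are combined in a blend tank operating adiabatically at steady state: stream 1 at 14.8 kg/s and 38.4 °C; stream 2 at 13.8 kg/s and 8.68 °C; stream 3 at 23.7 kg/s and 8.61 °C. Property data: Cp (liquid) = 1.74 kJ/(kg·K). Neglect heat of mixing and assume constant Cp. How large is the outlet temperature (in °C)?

Energy balance with Q = 0: Σ ṁᵢCp,ᵢ(T_out − Tᵢ) = 0
Σ ṁᵢCp,ᵢTᵢ = 14.8×1.74×38.4 + 13.8×1.74×8.68 + 23.7×1.74×8.61 = 1552.4
Σ ṁᵢCp,ᵢ = 14.8×1.74 + 13.8×1.74 + 23.7×1.74 = 91.002
T_out = 1552.4 / 91.002 = 17.059 °C

T_out = 17.1 °C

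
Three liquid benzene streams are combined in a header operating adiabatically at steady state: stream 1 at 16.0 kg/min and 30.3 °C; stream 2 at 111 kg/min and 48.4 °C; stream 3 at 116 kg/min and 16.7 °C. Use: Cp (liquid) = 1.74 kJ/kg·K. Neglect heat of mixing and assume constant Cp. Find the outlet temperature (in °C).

Adiabatic, steady state ⇒ Σ ṁᵢCp,ᵢ(T_out − Tᵢ) = 0
T_out = Σ ṁᵢCp,ᵢTᵢ / Σ ṁᵢCp,ᵢ
      = 13562 / 422.82 = 32.076 °C

T_out = 32.1 °C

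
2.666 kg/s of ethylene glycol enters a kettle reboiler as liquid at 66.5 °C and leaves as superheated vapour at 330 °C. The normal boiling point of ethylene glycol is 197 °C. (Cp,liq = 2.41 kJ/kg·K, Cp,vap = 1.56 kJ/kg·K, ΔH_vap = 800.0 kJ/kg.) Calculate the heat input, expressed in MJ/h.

liquid 66.5→197 °C: 314.5 kJ/kg
vaporisation at 197 °C: 800 kJ/kg
vapour 197→330 °C: 207.48 kJ/kg
Δh = 314.5 + 800 + 207.48 = 1322 kJ/kg
Q = ṁ·Δh = 2.666 kg/s × 1322 kJ/kg = 3524.4 kJ/s
|Q| = 3524.4 kW = 12688 MJ/h

Q = 12700 MJ/h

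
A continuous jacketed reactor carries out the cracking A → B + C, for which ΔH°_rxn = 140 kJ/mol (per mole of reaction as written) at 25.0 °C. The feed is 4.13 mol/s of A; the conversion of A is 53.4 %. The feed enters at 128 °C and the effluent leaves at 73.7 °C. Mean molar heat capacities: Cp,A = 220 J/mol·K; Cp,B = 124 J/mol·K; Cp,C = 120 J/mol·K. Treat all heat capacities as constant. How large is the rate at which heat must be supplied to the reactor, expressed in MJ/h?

Q_in = 943 MJ/h

Extent of reaction ξ = 0.534 × 4.13 = 2.2054 mol/s
Reaction term: ξ·ΔH°_rxn = 2.2054 × 140 = 308.76 kJ/s
Sensible, feed 128→25 °C: -93.586 kJ/s
Outlet flows (mol/s): A 1.9246, B 2.2054, C 2.2054
Sensible, products 25→73.7 °C: 46.827 kJ/s
Q = ΔH = 262 kJ/s = 262 kW
Heat supplied = 943.2 MJ/h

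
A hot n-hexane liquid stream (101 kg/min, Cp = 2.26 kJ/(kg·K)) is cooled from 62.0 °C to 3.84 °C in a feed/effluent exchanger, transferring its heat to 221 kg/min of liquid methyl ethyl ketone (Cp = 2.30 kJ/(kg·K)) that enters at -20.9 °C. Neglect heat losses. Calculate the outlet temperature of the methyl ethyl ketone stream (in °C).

T_c,out = 5.22 °C

Heat released by hot stream: Q = 101 × 2.26 × (62.0 − 3.84) = 13276 kJ/min
Energy balance on cold side (adiabatic exchanger): Q = ṁ_c·Cp_c·(T_c,out − T_c,in)
T_c,out = -20.9 + 13276/(221 × 2.30) = 5.2177 °C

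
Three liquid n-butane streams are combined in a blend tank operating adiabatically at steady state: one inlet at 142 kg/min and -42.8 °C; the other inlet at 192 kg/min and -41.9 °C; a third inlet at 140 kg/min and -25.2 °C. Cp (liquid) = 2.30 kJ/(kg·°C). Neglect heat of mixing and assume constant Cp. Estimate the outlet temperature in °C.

T_out = -37.2 °C

Adiabatic, steady state ⇒ Σ ṁᵢCp,ᵢ(T_out − Tᵢ) = 0
Σ ṁᵢCp,ᵢTᵢ = 142×2.30×-42.8 + 192×2.30×-41.9 + 140×2.30×-25.2 = -40596
Σ ṁᵢCp,ᵢ = 142×2.30 + 192×2.30 + 140×2.30 = 1090.2
T_out = -40596 / 1090.2 = -37.237 °C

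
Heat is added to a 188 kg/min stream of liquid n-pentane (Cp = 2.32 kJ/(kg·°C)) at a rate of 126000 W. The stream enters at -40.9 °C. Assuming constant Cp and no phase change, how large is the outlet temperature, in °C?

T_out = -23.6 °C

Q = 126000 W = 7560 kJ/min
ΔT = Q/(ṁ·Cp) = 7560/(188×2.32) = 17.333 K
T_out = -40.9 + 17.333 = -23.567 °C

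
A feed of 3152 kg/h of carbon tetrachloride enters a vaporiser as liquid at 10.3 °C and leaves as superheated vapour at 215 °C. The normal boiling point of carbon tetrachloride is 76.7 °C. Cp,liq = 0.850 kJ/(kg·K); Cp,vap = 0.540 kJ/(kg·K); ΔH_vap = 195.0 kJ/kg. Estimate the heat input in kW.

Q = 286 kW

liquid 10.3→76.7 °C: 56.44 kJ/kg
vaporisation at 76.7 °C: 195 kJ/kg
vapour 76.7→215 °C: 74.682 kJ/kg
Δh = 56.44 + 195 + 74.682 = 326.12 kJ/kg
Q = ṁ·Δh = 3152 kg/h × 326.12 kJ/kg = 1.0279e+06 kJ/h
|Q| = 285.54 kW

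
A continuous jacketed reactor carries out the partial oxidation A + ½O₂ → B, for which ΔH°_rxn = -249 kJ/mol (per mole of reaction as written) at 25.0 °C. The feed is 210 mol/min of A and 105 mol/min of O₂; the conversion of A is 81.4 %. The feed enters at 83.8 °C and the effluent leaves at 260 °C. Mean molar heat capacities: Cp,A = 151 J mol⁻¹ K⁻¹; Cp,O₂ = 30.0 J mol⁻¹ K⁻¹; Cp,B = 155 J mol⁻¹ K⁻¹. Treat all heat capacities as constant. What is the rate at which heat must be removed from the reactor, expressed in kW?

Extent of reaction ξ = 0.814 × 210 = 170.94 mol/min
Reaction term: ξ·ΔH°_rxn = 170.94 × -249 = -42564 kJ/min
Sensible, feed 83.8→25 °C: -2049.8 kJ/min
Outlet flows (mol/min): A 39.06, O₂ 19.53, B 170.94
Sensible, products 25→260 °C: 7750.2 kJ/min
Q = ΔH = -36864 kJ/min = -614.39 kW
Heat removed = 614.39 kW

Q_out = 614 kW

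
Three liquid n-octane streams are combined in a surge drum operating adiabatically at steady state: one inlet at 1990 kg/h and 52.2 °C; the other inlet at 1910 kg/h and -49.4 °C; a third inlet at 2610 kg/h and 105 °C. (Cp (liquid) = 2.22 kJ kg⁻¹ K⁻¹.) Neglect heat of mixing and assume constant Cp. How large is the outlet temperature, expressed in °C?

Energy balance with Q = 0: Σ ṁᵢCp,ᵢ(T_out − Tᵢ) = 0
Σ ṁᵢCp,ᵢTᵢ = 1990×2.22×52.2 + 1910×2.22×-49.4 + 2610×2.22×105 = 629530
Σ ṁᵢCp,ᵢ = 1990×2.22 + 1910×2.22 + 2610×2.22 = 14452
T_out = 629530 / 14452 = 43.56 °C

T_out = 43.6 °C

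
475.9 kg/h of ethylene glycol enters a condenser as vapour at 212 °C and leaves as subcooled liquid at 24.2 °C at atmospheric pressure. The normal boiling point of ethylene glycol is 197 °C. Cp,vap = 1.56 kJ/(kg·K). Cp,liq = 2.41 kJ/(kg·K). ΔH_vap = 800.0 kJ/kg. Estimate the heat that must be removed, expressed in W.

vapour 212→197 °C: -23.4 kJ/kg
condensation at 197 °C: -800 kJ/kg
liquid 197→24.2 °C: -416.45 kJ/kg
Δh = -23.4 + -800 + -416.45 = -1239.8 kJ/kg
Q = ṁ·Δh = 475.9 kg/h × -1239.8 kJ/kg = -590040 kJ/h
|Q| = 163.9 kW = 163900 W

Q_c = 164000 W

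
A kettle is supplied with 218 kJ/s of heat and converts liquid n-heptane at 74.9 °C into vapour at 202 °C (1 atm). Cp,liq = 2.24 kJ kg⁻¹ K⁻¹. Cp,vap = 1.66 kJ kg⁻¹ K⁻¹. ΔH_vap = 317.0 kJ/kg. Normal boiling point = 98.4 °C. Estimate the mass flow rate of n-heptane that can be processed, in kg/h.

ṁ = 1450 kg/h

Δh = 2.24×(98.4−74.9) + 317.0 + 1.66×(202−98.4) = 541.62 kJ/kg
Q = 218 kJ/s = 218 kJ/s = 784800 kJ/h
ṁ = Q/Δh = 784800 / 541.62 = 1449 kg/h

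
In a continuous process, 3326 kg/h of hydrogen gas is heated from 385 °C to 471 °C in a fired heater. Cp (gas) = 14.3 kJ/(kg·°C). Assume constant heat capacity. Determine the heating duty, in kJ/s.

Q = ṁ·Cp·ΔT = 3326 × 14.3 × (471 − 385) = 4.0903e+06 kJ/h
Converting: 4.0903e+06 / 3600 s = 1136.2 kW

Q = 1140 kJ/s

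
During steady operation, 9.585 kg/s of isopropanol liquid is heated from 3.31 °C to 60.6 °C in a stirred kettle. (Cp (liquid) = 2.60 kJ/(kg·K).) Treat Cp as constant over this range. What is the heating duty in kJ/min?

Q = ṁ·Cp·ΔT = 9.585 × 2.60 × (60.6 − 3.31) = 1427.7 kJ/s
Heating duty = 85663 kJ/min

Q = 85700 kJ/min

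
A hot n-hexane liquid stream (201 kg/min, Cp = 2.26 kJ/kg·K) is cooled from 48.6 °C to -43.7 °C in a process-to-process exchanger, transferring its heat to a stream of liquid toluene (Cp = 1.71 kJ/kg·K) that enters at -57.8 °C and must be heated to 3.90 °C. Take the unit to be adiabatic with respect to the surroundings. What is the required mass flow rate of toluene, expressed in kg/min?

ṁ_c = 397 kg/min

Heat released by hot stream: Q = 201 × 2.26 × (48.6 − -43.7) = 41928 kJ/min
Energy balance on cold side (adiabatic exchanger): Q = ṁ_c·Cp_c·(T_c,out − T_c,in)
ṁ_c = 41928 / [1.71 × (3.90 − -57.8)] = 397.4 kg/min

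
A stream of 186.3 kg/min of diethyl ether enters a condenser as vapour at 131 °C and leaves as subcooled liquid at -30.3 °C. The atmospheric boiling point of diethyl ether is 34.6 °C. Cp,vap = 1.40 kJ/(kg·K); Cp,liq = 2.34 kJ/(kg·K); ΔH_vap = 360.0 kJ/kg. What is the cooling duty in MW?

Q_c = 2.01 MW

vapour 131→34.6 °C: -134.96 kJ/kg
condensation at 34.6 °C: -360 kJ/kg
liquid 34.6→-30.3 °C: -151.87 kJ/kg
Δh = -134.96 + -360 + -151.87 = -646.83 kJ/kg
Q = ṁ·Δh = 186.3 kg/min × -646.83 kJ/kg = -120500 kJ/min
|Q| = 2008.4 kW = 2.0084 MW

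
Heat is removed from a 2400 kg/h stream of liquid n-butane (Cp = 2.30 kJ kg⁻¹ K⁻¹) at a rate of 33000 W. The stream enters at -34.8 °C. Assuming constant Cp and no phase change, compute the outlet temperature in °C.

T_out = -56.3 °C

Q = 33000 W = 118800 kJ/h
ΔT = Q/(ṁ·Cp) = 118800/(2400×2.30) = 21.522 K
T_out = -34.8 − 21.522 = -56.322 °C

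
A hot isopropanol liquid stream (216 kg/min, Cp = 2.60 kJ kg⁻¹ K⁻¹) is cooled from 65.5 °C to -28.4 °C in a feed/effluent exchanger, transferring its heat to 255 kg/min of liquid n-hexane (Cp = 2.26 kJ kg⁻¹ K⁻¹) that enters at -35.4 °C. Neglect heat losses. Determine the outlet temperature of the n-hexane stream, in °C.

T_c,out = 56.1 °C

Heat released by hot stream: Q = 216 × 2.60 × (65.5 − -28.4) = 52734 kJ/min
Energy balance on cold side (adiabatic exchanger): Q = ṁ_c·Cp_c·(T_c,out − T_c,in)
T_c,out = -35.4 + 52734/(255 × 2.26) = 56.105 °C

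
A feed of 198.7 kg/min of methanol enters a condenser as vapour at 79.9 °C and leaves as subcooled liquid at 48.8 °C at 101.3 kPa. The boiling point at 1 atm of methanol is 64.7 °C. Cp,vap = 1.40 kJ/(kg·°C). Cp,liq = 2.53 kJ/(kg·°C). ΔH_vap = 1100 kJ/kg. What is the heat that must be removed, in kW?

Q_c = 3850 kW

vapour 79.9→64.7 °C: -21.28 kJ/kg
condensation at 64.7 °C: -1100 kJ/kg
liquid 64.7→48.8 °C: -40.227 kJ/kg
Δh = -21.28 + -1100 + -40.227 = -1161.5 kJ/kg
Q = ṁ·Δh = 198.7 kg/min × -1161.5 kJ/kg = -230790 kJ/min
|Q| = 3846.5 kW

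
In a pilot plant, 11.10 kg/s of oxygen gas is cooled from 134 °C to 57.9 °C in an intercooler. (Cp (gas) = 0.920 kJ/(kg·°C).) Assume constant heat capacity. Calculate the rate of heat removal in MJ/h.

Q = ṁ·Cp·ΔT = 11.10 × 0.920 × (57.9 − 134) = -777.13 kJ/s
Cooling duty = 2797.7 MJ/h

Q_c = 2800 MJ/h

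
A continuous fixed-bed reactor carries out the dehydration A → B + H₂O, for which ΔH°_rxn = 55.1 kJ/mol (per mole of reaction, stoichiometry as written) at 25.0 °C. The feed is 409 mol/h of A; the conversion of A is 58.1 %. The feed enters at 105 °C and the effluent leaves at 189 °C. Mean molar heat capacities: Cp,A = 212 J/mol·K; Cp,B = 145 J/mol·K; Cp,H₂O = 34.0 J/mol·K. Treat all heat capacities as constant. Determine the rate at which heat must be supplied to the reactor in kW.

Extent of reaction ξ = 0.581 × 409 = 237.63 mol/h
Reaction term: ξ·ΔH°_rxn = 237.63 × 55.1 = 13093 kJ/h
Sensible, feed 105→25 °C: -6936.6 kJ/h
Outlet flows (mol/h): A 171.37, B 237.63, H₂O 237.63
Sensible, products 25→189 °C: 12934 kJ/h
Q = ΔH = 19091 kJ/h = 5.303 kW
Heat supplied = 5.303 kW

Q_in = 5.30 kW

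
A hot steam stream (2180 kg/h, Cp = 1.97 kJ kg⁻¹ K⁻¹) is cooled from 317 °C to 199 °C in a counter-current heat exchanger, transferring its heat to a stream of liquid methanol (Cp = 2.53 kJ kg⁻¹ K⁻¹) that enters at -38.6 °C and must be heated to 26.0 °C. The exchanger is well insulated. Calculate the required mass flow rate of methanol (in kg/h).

ṁ_c = 3100 kg/h

Heat released by hot stream: Q = 2180 × 1.97 × (317 − 199) = 506760 kJ/h
Energy balance on cold side (adiabatic exchanger): Q = ṁ_c·Cp_c·(T_c,out − T_c,in)
ṁ_c = 506760 / [2.53 × (26.0 − -38.6)] = 3100.6 kg/h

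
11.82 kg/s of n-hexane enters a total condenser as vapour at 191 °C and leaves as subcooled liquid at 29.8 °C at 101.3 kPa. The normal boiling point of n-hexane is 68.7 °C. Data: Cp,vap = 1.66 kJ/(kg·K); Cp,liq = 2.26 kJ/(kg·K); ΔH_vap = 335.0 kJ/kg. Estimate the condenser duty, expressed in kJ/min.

Q_c = 444000 kJ/min

vapour 191→68.7 °C: -203.02 kJ/kg
condensation at 68.7 °C: -335 kJ/kg
liquid 68.7→29.8 °C: -87.914 kJ/kg
Δh = -203.02 + -335 + -87.914 = -625.93 kJ/kg
Q = ṁ·Δh = 11.82 kg/s × -625.93 kJ/kg = -7398.5 kJ/s
|Q| = 7398.5 kW = 443910 kJ/min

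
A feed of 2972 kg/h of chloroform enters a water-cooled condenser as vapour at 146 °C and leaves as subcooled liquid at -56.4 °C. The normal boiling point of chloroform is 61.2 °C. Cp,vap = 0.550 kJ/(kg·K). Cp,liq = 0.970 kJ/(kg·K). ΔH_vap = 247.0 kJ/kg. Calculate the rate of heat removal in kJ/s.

Q_c = 337 kJ/s

vapour 146→61.2 °C: -46.64 kJ/kg
condensation at 61.2 °C: -247 kJ/kg
liquid 61.2→-56.4 °C: -114.07 kJ/kg
Δh = -46.64 + -247 + -114.07 = -407.71 kJ/kg
Q = ṁ·Δh = 2972 kg/h × -407.71 kJ/kg = -1.2117e+06 kJ/h
|Q| = 336.59 kW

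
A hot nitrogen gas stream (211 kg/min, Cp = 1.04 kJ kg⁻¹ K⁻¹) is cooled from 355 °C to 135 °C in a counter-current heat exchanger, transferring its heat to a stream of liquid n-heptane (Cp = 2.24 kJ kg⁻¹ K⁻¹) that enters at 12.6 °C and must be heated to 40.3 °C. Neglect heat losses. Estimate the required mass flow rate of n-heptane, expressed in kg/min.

ṁ_c = 778 kg/min

Heat released by hot stream: Q = 211 × 1.04 × (355 − 135) = 48277 kJ/min
Energy balance on cold side (adiabatic exchanger): Q = ṁ_c·Cp_c·(T_c,out − T_c,in)
ṁ_c = 48277 / [2.24 × (40.3 − 12.6)] = 778.06 kg/min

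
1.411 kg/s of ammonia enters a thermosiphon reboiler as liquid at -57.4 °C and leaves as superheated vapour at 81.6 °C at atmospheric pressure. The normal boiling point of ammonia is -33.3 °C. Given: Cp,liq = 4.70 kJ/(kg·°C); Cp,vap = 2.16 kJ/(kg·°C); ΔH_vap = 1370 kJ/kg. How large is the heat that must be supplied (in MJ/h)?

liquid -57.4→-33.3 °C: 113.27 kJ/kg
vaporisation at -33.3 °C: 1370 kJ/kg
vapour -33.3→81.6 °C: 248.18 kJ/kg
Δh = 113.27 + 1370 + 248.18 = 1731.5 kJ/kg
Q = ṁ·Δh = 1.411 kg/s × 1731.5 kJ/kg = 2443.1 kJ/s
|Q| = 2443.1 kW = 8795.1 MJ/h

Q = 8800 MJ/h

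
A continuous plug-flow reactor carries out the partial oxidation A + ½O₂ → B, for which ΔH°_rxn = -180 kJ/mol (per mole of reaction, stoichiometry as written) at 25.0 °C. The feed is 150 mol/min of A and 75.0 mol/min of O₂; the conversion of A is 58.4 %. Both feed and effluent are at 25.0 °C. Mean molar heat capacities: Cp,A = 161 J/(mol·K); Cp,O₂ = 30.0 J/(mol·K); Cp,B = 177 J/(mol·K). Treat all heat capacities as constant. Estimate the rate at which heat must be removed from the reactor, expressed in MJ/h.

Extent of reaction ξ = 0.584 × 150 = 87.6 mol/min
Reaction term: ξ·ΔH°_rxn = 87.6 × -180 = -15768 kJ/min
Q = ΔH = -15768 kJ/min = -262.8 kW
Heat removed = 946.08 MJ/h

Q_out = 946 MJ/h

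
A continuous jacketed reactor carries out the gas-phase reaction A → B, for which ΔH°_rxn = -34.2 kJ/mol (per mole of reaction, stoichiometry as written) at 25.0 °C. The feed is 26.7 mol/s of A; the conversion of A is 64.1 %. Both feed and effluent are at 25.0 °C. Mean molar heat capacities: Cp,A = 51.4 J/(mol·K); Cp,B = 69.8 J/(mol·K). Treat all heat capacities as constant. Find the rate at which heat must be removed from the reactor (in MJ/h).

Extent of reaction ξ = 0.641 × 26.7 = 17.115 mol/s
Reaction term: ξ·ΔH°_rxn = 17.115 × -34.2 = -585.32 kJ/s
Q = ΔH = -585.32 kJ/s = -585.32 kW
Heat removed = 2107.2 MJ/h

Q_out = 2110 MJ/h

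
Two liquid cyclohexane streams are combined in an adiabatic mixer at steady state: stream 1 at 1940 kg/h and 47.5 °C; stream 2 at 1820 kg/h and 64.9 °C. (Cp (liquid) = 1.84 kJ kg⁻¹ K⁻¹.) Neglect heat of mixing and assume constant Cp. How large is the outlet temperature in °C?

Adiabatic, steady state ⇒ Σ ṁᵢCp,ᵢ(T_out − Tᵢ) = 0
T_out = Σ ṁᵢCp,ᵢTᵢ / Σ ṁᵢCp,ᵢ
      = 386890 / 6918.4 = 55.922 °C

T_out = 55.9 °C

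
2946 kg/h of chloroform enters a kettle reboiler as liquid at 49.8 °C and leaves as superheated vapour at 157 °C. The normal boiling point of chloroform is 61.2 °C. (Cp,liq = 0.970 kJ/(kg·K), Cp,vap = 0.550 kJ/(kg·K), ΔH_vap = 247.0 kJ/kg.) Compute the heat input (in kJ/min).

Q = 15300 kJ/min

liquid 49.8→61.2 °C: 11.058 kJ/kg
vaporisation at 61.2 °C: 247 kJ/kg
vapour 61.2→157 °C: 52.69 kJ/kg
Δh = 11.058 + 247 + 52.69 = 310.75 kJ/kg
Q = ṁ·Δh = 2946 kg/h × 310.75 kJ/kg = 915460 kJ/h
|Q| = 254.3 kW = 15258 kJ/min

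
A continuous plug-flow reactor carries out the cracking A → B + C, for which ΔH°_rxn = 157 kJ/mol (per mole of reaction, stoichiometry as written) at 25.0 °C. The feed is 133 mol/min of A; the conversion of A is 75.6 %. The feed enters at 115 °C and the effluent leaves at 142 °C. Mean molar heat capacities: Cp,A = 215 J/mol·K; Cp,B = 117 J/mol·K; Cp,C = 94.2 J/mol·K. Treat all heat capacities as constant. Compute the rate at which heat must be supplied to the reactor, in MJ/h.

Extent of reaction ξ = 0.756 × 133 = 100.55 mol/min
Reaction term: ξ·ΔH°_rxn = 100.55 × 157 = 15786 kJ/min
Sensible, feed 115→25 °C: -2573.6 kJ/min
Outlet flows (mol/min): A 32.452, B 100.55, C 100.55
Sensible, products 25→142 °C: 3300.9 kJ/min
Q = ΔH = 16513 kJ/min = 275.22 kW
Heat supplied = 990.8 MJ/h

Q_in = 991 MJ/h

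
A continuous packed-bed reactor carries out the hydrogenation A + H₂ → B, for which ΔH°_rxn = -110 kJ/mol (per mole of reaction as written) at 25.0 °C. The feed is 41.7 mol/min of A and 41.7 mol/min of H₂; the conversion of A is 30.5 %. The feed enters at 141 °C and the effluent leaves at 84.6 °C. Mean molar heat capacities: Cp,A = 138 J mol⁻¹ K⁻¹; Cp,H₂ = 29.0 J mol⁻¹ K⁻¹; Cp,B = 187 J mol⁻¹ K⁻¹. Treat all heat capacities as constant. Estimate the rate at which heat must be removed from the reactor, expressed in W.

Q_out = 29600 W

Extent of reaction ξ = 0.305 × 41.7 = 12.719 mol/min
Reaction term: ξ·ΔH°_rxn = 12.719 × -110 = -1399 kJ/min
Sensible, feed 141→25 °C: -807.81 kJ/min
Outlet flows (mol/min): A 28.982, H₂ 28.982, B 12.719
Sensible, products 25→84.6 °C: 430.21 kJ/min
Q = ΔH = -1776.6 kJ/min = -29.611 kW
Heat removed = 29611 W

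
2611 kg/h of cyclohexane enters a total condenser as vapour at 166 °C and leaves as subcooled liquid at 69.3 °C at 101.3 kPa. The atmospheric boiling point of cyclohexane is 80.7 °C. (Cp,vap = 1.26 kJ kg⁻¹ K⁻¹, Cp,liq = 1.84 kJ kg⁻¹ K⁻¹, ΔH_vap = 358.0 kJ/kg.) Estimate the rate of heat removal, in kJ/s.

vapour 166→80.7 °C: -107.48 kJ/kg
condensation at 80.7 °C: -358 kJ/kg
liquid 80.7→69.3 °C: -20.976 kJ/kg
Δh = -107.48 + -358 + -20.976 = -486.45 kJ/kg
Q = ṁ·Δh = 2611 kg/h × -486.45 kJ/kg = -1.2701e+06 kJ/h
|Q| = 352.81 kW

Q_c = 353 kJ/s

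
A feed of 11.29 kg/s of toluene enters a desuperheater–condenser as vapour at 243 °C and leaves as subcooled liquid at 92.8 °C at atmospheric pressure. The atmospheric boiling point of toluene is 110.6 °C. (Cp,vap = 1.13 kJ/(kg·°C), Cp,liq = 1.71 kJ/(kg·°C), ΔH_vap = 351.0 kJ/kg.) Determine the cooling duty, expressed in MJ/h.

vapour 243→110.6 °C: -149.61 kJ/kg
condensation at 110.6 °C: -351 kJ/kg
liquid 110.6→92.8 °C: -30.438 kJ/kg
Δh = -149.61 + -351 + -30.438 = -531.05 kJ/kg
Q = ṁ·Δh = 11.29 kg/s × -531.05 kJ/kg = -5995.6 kJ/s
|Q| = 5995.6 kW = 21584 MJ/h

Q_c = 21600 MJ/h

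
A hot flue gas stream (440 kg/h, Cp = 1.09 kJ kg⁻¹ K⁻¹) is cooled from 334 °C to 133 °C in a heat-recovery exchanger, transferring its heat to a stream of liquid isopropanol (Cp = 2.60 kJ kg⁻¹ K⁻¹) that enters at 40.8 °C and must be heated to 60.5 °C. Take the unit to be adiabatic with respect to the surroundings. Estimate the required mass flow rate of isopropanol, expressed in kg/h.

Heat released by hot stream: Q = 440 × 1.09 × (334 − 133) = 96400 kJ/h
Energy balance on cold side (adiabatic exchanger): Q = ṁ_c·Cp_c·(T_c,out − T_c,in)
ṁ_c = 96400 / [2.60 × (60.5 − 40.8)] = 1882.1 kg/h

ṁ_c = 1880 kg/h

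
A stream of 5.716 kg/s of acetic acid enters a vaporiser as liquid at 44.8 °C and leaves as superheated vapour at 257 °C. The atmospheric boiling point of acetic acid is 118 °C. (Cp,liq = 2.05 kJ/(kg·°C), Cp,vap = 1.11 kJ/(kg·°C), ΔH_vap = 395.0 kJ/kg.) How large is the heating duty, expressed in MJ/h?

liquid 44.8→118 °C: 150.06 kJ/kg
vaporisation at 118 °C: 395 kJ/kg
vapour 118→257 °C: 154.29 kJ/kg
Δh = 150.06 + 395 + 154.29 = 699.35 kJ/kg
Q = ṁ·Δh = 5.716 kg/s × 699.35 kJ/kg = 3997.5 kJ/s
|Q| = 3997.5 kW = 14391 MJ/h

Q = 14400 MJ/h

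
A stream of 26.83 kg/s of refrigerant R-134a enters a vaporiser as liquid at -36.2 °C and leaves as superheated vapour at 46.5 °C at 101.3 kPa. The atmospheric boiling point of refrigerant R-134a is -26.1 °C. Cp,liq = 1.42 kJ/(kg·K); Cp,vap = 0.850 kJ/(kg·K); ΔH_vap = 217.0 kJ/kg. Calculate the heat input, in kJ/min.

Q = 472000 kJ/min

liquid -36.2→-26.1 °C: 14.342 kJ/kg
vaporisation at -26.1 °C: 217 kJ/kg
vapour -26.1→46.5 °C: 61.71 kJ/kg
Δh = 14.342 + 217 + 61.71 = 293.05 kJ/kg
Q = ṁ·Δh = 26.83 kg/s × 293.05 kJ/kg = 7862.6 kJ/s
|Q| = 7862.6 kW = 471760 kJ/min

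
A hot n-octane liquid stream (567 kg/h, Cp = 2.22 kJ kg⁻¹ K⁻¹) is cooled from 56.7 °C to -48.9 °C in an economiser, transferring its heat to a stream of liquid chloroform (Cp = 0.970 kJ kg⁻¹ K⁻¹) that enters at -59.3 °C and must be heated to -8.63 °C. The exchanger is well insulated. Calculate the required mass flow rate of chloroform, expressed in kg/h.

ṁ_c = 2700 kg/h

Heat released by hot stream: Q = 567 × 2.22 × (56.7 − -48.9) = 132920 kJ/h
Energy balance on cold side (adiabatic exchanger): Q = ṁ_c·Cp_c·(T_c,out − T_c,in)
ṁ_c = 132920 / [0.970 × (-8.63 − -59.3)] = 2704.4 kg/h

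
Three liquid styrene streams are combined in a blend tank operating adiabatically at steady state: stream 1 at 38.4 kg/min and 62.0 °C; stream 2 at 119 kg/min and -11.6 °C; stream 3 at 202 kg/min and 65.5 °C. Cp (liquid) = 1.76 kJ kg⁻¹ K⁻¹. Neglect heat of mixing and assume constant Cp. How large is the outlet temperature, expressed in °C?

Adiabatic, steady state ⇒ Σ ṁᵢCp,ᵢ(T_out − Tᵢ) = 0
Σ ṁᵢCp,ᵢTᵢ = 38.4×1.76×62.0 + 119×1.76×-11.6 + 202×1.76×65.5 = 25047
Σ ṁᵢCp,ᵢ = 38.4×1.76 + 119×1.76 + 202×1.76 = 632.54
T_out = 25047 / 632.54 = 39.598 °C

T_out = 39.6 °C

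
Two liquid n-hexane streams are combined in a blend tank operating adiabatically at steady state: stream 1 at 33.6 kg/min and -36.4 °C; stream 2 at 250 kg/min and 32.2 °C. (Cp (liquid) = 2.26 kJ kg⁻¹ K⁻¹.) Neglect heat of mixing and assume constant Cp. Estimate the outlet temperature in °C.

T_out = 24.1 °C

Energy balance with Q = 0: Σ ṁᵢCp,ᵢ(T_out − Tᵢ) = 0
Σ ṁᵢCp,ᵢTᵢ = 33.6×2.26×-36.4 + 250×2.26×32.2 = 15429
Σ ṁᵢCp,ᵢ = 33.6×2.26 + 250×2.26 = 640.94
T_out = 15429 / 640.94 = 24.072 °C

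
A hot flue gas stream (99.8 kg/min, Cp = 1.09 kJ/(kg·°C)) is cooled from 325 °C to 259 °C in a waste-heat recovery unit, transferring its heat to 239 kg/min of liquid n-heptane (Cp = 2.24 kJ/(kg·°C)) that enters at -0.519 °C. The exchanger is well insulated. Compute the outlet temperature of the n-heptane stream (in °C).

Heat released by hot stream: Q = 99.8 × 1.09 × (325 − 259) = 7179.6 kJ/min
Energy balance on cold side (adiabatic exchanger): Q = ṁ_c·Cp_c·(T_c,out − T_c,in)
T_c,out = -0.519 + 7179.6/(239 × 2.24) = 12.892 °C

T_c,out = 12.9 °C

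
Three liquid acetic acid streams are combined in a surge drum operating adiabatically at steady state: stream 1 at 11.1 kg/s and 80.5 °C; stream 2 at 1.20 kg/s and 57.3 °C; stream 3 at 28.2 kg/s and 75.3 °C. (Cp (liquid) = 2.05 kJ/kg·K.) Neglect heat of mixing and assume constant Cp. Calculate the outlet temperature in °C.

T_out = 76.2 °C

Energy balance with Q = 0: Σ ṁᵢCp,ᵢ(T_out − Tᵢ) = 0
T_out = Σ ṁᵢCp,ᵢTᵢ / Σ ṁᵢCp,ᵢ
      = 6325.8 / 83.025 = 76.192 °C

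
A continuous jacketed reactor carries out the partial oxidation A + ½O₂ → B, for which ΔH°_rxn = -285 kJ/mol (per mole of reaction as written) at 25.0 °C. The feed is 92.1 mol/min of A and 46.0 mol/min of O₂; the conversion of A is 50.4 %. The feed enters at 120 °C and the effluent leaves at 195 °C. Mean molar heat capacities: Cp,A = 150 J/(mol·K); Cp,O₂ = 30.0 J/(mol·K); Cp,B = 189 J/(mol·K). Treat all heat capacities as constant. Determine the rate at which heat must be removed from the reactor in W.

Extent of reaction ξ = 0.504 × 92.1 = 46.418 mol/min
Reaction term: ξ·ΔH°_rxn = 46.418 × -285 = -13229 kJ/min
Sensible, feed 120→25 °C: -1443.5 kJ/min
Outlet flows (mol/min): A 45.682, O₂ 22.791, B 46.418
Sensible, products 25→195 °C: 2772.5 kJ/min
Q = ΔH = -11900 kJ/min = -198.34 kW
Heat removed = 198340 W

Q_out = 198000 W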